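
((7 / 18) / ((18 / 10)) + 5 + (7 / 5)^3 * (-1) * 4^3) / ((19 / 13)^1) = -44857787 / 384750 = -116.59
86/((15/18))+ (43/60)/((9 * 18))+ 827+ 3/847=930.21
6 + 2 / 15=92 / 15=6.13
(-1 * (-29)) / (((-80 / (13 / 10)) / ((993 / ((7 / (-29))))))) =10856469 / 5600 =1938.66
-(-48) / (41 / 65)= 3120 / 41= 76.10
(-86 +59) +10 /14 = -184 /7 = -26.29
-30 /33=-10 /11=-0.91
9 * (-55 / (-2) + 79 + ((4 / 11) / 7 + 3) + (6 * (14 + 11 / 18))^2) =10803865 / 154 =70154.97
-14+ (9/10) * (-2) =-79/5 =-15.80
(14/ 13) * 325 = 350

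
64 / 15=4.27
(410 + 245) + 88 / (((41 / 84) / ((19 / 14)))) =36887 / 41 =899.68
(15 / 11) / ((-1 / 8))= -120 / 11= -10.91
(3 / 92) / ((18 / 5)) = 5 / 552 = 0.01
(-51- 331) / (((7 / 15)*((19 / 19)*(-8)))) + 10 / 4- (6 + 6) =2599 / 28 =92.82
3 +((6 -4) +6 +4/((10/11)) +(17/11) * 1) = 16.95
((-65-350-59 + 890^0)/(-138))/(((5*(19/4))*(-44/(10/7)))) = -43/9177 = -0.00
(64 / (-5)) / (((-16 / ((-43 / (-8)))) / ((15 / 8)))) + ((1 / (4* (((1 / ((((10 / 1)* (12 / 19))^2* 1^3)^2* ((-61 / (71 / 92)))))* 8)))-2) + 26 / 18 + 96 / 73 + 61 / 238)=-45385869779043671 / 11574575340048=-3921.17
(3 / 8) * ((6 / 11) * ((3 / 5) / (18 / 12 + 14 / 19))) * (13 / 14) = 6669 / 130900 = 0.05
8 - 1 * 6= 2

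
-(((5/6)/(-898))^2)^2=-625/842772484935936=-0.00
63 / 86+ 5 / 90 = 305 / 387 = 0.79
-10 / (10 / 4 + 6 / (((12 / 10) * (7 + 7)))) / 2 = -1.75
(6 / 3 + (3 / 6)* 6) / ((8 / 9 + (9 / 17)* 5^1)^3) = 17907885 / 158340421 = 0.11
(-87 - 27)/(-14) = 57/7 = 8.14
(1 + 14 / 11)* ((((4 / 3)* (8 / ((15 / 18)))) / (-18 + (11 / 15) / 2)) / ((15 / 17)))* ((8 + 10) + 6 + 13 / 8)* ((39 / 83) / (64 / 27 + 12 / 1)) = -73394100 / 46848769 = -1.57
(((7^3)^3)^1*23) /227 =928132961 /227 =4088691.46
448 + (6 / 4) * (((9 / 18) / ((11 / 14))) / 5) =49301 / 110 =448.19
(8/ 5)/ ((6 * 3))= 4/ 45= 0.09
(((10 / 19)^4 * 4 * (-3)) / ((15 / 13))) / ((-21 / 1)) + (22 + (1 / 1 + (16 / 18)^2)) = 1760707969 / 73892007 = 23.83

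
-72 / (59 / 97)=-6984 / 59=-118.37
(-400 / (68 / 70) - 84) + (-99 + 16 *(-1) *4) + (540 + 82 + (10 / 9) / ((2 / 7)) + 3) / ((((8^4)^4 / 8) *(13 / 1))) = -11525371153417740809 / 17495429021171712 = -658.76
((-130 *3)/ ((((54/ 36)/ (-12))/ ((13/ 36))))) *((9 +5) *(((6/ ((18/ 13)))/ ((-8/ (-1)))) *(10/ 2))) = 42719.44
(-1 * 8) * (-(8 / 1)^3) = 4096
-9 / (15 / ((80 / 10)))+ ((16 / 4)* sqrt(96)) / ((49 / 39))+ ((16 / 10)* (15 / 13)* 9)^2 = 624* sqrt(6) / 49+ 229224 / 845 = 302.46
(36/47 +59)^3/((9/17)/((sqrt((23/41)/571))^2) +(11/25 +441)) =216656630035975/994889192473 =217.77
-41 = -41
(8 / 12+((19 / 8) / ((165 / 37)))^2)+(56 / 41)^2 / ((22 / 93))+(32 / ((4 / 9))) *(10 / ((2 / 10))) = 10570189776529 / 2928974400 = 3608.84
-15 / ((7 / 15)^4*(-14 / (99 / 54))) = 2784375 / 67228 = 41.42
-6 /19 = -0.32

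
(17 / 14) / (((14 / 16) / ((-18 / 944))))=-153 / 5782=-0.03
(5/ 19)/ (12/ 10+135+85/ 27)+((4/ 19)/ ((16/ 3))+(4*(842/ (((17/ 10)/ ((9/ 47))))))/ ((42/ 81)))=365680238568/ 499773701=731.69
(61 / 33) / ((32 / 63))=1281 / 352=3.64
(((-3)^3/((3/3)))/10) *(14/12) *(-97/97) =63/20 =3.15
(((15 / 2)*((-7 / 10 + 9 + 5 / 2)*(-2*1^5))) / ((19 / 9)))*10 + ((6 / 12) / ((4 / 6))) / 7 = -408183 / 532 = -767.26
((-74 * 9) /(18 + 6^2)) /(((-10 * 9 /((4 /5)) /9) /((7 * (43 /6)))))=49.50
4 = 4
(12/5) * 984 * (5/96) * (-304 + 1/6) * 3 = -224229/2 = -112114.50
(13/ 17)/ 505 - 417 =-3579932/ 8585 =-417.00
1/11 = 0.09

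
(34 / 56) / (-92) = -0.01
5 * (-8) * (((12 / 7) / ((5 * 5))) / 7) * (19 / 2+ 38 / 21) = -4.43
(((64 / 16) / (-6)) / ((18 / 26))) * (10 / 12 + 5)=-455 / 81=-5.62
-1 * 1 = -1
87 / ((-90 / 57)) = -551 / 10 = -55.10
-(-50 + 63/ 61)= 2987/ 61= 48.97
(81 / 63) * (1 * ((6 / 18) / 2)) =3 / 14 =0.21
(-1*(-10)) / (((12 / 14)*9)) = 35 / 27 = 1.30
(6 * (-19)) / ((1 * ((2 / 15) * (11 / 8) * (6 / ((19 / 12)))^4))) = -12380495 / 4105728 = -3.02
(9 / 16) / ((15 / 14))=21 / 40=0.52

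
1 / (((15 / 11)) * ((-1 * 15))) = -11 / 225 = -0.05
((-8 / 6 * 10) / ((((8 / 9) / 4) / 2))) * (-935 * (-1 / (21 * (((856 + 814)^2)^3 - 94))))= -18700 / 75921865587291499671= -0.00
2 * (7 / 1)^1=14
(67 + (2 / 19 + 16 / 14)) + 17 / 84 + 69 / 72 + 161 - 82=157907 / 1064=148.41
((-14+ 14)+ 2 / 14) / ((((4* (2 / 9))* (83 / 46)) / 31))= 6417 / 2324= 2.76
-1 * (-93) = 93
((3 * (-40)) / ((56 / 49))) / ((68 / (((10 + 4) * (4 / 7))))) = -210 / 17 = -12.35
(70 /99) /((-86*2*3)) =-0.00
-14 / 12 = -1.17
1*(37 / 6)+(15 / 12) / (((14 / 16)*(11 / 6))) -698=-319267 / 462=-691.05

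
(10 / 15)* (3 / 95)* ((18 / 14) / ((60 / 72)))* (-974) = -105192 / 3325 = -31.64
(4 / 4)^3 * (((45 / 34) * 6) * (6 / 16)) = 405 / 136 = 2.98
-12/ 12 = -1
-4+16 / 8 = -2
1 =1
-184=-184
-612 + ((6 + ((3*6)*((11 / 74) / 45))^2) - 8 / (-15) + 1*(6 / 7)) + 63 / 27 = -432868414 / 718725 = -602.27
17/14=1.21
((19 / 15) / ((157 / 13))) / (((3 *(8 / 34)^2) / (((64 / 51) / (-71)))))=-16796 / 1504845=-0.01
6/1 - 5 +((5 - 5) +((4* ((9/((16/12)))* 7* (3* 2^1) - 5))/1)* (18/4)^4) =3654485/8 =456810.62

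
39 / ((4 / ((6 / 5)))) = 117 / 10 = 11.70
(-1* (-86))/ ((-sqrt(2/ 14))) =-86* sqrt(7) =-227.53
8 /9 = 0.89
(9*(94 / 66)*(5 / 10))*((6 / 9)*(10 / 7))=470 / 77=6.10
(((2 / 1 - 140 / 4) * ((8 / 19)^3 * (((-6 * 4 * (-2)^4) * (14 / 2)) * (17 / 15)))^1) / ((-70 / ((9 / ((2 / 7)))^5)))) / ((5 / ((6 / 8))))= -427589299678464 / 857375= -498719113.20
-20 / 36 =-5 / 9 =-0.56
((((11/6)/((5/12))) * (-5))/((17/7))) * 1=-154/17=-9.06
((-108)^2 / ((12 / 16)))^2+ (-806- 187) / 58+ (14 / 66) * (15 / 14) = 77154835187 / 319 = 241864687.11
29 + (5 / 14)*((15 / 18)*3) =29.89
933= 933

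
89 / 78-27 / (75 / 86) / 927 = 222467 / 200850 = 1.11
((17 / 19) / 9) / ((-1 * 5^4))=-17 / 106875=-0.00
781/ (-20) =-781/ 20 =-39.05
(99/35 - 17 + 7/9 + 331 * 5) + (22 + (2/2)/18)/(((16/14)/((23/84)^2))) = 1192462289/725760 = 1643.05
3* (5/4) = 15/4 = 3.75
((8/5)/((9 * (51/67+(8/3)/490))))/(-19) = -26264/2151921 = -0.01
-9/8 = -1.12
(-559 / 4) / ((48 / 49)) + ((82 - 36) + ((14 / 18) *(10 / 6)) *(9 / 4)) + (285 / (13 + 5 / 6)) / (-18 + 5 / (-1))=-34688411 / 366528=-94.64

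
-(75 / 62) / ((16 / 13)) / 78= -25 / 1984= -0.01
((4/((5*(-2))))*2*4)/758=-8/1895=-0.00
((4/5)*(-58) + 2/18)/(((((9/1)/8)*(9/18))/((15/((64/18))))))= -2083/6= -347.17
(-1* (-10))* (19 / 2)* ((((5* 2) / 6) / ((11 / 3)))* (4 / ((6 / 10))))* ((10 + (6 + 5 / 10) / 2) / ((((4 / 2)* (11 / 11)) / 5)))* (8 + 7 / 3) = 19510625 / 198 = 98538.51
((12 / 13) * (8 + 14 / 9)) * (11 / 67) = 3784 / 2613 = 1.45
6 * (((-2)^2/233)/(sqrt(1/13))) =0.37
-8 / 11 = -0.73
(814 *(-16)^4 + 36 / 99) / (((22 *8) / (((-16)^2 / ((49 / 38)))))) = 60175423.10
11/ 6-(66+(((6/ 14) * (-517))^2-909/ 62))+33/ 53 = -11869013536/ 241521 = -49142.78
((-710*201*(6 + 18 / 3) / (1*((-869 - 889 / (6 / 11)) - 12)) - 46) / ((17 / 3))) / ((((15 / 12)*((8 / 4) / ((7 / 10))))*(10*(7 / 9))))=25871751 / 6402625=4.04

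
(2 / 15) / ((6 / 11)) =11 / 45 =0.24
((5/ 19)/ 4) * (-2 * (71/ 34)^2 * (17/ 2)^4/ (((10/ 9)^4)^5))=-17711882766361627666808049/ 48640000000000000000000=-364.14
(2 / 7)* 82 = 164 / 7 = 23.43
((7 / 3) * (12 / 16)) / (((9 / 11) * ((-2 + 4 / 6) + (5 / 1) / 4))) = -77 / 3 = -25.67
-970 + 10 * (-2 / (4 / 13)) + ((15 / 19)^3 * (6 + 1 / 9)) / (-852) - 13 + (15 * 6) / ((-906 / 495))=-322724752513 / 294141356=-1097.18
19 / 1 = 19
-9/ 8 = -1.12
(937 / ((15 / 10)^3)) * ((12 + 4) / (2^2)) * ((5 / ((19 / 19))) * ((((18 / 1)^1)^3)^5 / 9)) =4162371856881895342080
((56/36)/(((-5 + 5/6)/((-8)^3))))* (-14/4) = -50176/75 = -669.01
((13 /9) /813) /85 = 13 /621945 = 0.00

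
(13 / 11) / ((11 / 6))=78 / 121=0.64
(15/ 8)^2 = 225/ 64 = 3.52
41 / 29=1.41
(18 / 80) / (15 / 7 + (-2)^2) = 63 / 1720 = 0.04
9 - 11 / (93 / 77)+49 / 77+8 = 8725 / 1023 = 8.53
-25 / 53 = -0.47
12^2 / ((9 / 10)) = 160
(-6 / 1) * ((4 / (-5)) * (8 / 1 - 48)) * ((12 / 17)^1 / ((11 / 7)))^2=-1354752 / 34969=-38.74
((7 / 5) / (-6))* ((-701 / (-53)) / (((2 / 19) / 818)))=-38132297 / 1590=-23982.58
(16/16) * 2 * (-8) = -16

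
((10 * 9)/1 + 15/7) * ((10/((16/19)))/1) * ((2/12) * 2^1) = 20425/56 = 364.73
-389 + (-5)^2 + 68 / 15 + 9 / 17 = -91529 / 255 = -358.94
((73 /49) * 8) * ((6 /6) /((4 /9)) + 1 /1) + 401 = 21547 /49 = 439.73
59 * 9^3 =43011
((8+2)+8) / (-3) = -6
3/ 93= 1/ 31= 0.03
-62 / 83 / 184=-31 / 7636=-0.00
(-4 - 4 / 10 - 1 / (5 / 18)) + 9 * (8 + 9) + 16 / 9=1321 / 9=146.78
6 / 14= 3 / 7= 0.43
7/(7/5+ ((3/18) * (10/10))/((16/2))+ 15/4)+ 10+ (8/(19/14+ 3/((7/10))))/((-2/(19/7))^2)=9583774/686273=13.96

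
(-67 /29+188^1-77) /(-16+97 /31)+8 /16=-7.94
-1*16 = -16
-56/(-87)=56/87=0.64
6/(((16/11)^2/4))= 363/32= 11.34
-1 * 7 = -7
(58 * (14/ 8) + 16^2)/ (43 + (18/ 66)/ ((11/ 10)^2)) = 951665/ 115066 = 8.27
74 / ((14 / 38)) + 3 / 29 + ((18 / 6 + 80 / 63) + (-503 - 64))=-660953 / 1827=-361.77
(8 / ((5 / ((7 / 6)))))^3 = 21952 / 3375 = 6.50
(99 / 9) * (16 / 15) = 176 / 15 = 11.73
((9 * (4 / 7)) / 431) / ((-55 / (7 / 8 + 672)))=-6921 / 47410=-0.15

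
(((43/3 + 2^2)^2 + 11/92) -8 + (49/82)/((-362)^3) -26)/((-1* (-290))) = 1.04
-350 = -350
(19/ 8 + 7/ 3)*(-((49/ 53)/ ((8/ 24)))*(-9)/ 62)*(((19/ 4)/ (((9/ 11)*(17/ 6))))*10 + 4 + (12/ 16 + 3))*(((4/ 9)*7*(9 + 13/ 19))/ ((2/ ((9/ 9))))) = 5135683777/ 6368268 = 806.45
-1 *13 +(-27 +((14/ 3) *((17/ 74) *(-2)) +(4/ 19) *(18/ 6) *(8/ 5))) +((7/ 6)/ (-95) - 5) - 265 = -6562067/ 21090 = -311.15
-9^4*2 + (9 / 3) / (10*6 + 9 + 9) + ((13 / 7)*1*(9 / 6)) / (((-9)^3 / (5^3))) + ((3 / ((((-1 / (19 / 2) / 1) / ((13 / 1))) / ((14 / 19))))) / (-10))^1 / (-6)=-5805542243 / 442260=-13126.99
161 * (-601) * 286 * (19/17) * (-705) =370688488170/17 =21805205186.47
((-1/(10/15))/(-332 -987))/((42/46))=0.00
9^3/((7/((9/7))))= 133.90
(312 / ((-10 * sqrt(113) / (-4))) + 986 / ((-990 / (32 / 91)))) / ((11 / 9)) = -15776 / 55055 + 5616 * sqrt(113) / 6215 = 9.32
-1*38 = -38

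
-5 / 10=-0.50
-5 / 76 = -0.07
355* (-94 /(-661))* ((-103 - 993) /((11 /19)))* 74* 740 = -5233469006.85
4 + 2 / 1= 6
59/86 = 0.69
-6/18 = -1/3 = -0.33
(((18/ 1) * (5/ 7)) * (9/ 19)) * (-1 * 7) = -810/ 19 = -42.63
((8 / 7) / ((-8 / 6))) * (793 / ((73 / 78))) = -371124 / 511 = -726.27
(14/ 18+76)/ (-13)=-691/ 117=-5.91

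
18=18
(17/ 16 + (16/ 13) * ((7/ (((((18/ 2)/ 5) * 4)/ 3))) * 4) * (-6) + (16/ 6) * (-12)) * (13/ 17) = -24355/ 272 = -89.54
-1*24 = -24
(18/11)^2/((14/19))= 3078/847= 3.63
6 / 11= 0.55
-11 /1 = -11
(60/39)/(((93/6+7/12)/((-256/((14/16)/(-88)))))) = 43253760/17563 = 2462.78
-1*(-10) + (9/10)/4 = 409/40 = 10.22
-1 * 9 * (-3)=27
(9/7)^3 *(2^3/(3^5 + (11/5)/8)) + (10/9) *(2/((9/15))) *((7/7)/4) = 89741885/90118791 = 1.00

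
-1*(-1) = 1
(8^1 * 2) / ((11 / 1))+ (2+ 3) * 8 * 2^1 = 896 / 11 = 81.45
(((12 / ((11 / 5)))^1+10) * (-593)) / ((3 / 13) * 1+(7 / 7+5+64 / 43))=-11270558 / 9493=-1187.25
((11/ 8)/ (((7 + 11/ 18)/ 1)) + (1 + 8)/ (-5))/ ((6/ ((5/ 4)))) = -1479/ 4384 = -0.34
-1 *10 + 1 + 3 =-6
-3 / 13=-0.23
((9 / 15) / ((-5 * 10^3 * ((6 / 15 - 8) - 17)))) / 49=1 / 10045000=0.00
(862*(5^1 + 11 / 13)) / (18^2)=16378 / 1053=15.55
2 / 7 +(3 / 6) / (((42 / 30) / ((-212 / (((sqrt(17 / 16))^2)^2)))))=-135102 / 2023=-66.78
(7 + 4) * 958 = 10538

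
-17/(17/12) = -12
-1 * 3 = -3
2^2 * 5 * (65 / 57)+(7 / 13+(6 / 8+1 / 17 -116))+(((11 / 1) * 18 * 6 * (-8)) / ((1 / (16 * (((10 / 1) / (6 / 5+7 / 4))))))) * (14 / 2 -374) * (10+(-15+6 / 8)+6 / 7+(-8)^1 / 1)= -44851843811568173 / 20810244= -2155277170.78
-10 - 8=-18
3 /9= 1 /3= 0.33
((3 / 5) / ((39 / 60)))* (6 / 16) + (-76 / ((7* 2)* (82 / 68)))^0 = 1.35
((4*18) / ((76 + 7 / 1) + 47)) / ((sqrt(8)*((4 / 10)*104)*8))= 9*sqrt(2) / 21632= 0.00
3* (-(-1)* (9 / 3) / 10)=0.90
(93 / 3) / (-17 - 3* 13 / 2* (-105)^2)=-62 / 430009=-0.00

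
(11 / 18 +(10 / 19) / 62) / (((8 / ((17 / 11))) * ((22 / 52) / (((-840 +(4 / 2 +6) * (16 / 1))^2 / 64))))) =2240.98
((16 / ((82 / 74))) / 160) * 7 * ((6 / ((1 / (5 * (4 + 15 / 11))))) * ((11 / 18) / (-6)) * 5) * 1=-76405 / 1476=-51.76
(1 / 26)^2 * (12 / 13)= 0.00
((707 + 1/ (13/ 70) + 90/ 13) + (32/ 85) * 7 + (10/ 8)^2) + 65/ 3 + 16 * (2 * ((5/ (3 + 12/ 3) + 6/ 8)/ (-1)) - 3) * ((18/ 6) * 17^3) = -518809688323/ 371280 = -1397354.26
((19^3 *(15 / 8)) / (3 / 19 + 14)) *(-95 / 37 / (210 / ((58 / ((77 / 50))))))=-8975858875 / 21458668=-418.29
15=15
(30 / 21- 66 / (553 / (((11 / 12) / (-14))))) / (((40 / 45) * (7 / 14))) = 200169 / 61936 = 3.23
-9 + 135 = 126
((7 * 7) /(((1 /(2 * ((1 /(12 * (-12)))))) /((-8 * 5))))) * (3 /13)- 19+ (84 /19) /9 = -3020 /247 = -12.23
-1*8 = -8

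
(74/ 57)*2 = 148/ 57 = 2.60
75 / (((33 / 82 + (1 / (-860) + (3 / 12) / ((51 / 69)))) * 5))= 20.28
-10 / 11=-0.91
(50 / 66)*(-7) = -175 / 33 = -5.30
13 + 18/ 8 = 15.25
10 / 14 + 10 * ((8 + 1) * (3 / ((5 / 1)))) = 383 / 7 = 54.71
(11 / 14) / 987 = 11 / 13818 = 0.00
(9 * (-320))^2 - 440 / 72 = 74649545 / 9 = 8294393.89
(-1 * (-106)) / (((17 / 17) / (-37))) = -3922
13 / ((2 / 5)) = 65 / 2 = 32.50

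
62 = 62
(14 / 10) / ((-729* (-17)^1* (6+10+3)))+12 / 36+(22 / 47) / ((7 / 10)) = 388130408 / 387343215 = 1.00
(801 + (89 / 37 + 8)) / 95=8.54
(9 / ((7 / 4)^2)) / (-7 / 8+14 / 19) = -7296 / 343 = -21.27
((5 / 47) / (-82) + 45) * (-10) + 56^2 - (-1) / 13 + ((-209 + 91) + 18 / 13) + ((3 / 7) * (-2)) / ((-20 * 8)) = 36046102513 / 14028560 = 2569.48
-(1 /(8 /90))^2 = -2025 /16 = -126.56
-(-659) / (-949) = -659 / 949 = -0.69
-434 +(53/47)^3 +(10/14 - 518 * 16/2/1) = -3325550604/726761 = -4575.85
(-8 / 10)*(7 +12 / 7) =-244 / 35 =-6.97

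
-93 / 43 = -2.16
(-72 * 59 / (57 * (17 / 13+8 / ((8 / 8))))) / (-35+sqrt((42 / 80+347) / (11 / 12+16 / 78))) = 92040 * sqrt(37949730) / 3682103689+1127490000 / 3682103689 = 0.46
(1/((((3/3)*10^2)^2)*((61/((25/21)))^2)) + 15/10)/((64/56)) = 39383065/30006144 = 1.31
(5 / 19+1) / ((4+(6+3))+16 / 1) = 0.04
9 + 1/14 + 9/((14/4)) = 163/14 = 11.64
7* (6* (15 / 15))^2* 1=252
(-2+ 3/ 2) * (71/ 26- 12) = 241/ 52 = 4.63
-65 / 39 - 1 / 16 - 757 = -36419 / 48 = -758.73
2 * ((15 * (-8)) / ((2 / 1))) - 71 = -191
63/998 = 0.06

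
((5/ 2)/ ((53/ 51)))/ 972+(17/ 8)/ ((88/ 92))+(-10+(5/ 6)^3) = -5437997/ 755568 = -7.20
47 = 47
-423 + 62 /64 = -13505 /32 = -422.03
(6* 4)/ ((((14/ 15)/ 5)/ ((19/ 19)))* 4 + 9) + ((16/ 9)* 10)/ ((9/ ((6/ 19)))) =1157320/ 375003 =3.09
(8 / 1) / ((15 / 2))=16 / 15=1.07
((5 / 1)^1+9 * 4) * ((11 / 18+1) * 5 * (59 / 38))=350755 / 684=512.80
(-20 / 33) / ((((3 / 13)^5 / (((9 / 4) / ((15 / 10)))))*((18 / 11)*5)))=-371293 / 2187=-169.77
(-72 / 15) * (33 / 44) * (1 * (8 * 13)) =-1872 / 5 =-374.40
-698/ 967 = -0.72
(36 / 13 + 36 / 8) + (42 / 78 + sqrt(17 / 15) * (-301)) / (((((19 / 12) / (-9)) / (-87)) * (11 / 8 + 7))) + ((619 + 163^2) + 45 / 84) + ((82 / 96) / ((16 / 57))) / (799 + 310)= 895469323509729 / 32888291072 - 7541856 * sqrt(255) / 6365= 8306.35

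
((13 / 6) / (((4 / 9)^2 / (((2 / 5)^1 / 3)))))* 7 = 819 / 80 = 10.24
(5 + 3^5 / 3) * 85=7310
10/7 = 1.43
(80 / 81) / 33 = 80 / 2673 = 0.03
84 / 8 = 21 / 2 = 10.50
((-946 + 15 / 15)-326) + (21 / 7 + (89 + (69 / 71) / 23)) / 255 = -4600984 / 3621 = -1270.64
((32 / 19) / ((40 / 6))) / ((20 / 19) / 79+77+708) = 1896 / 5891525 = 0.00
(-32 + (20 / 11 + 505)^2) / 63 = 31076753 / 7623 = 4076.71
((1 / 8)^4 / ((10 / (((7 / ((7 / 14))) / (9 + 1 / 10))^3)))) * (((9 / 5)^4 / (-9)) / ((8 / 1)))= -729 / 56243200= -0.00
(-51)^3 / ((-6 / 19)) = 840123 / 2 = 420061.50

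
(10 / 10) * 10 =10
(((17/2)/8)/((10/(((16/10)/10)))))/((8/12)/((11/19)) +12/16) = 561/62750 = 0.01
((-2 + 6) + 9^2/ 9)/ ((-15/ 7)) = -91/ 15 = -6.07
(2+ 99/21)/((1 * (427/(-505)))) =-23735/2989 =-7.94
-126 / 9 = -14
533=533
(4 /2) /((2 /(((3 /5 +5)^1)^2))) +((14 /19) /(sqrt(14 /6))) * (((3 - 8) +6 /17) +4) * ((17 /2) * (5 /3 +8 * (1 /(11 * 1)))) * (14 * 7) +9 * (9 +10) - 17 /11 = 55224 /275 - 7742 * sqrt(21) /57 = -421.61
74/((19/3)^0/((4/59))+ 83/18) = 2664/697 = 3.82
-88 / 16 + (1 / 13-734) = -19225 / 26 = -739.42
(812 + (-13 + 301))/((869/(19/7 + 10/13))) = 31700/7189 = 4.41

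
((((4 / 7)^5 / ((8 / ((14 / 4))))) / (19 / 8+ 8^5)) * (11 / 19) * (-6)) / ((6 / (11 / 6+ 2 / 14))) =-21248 / 22831990167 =-0.00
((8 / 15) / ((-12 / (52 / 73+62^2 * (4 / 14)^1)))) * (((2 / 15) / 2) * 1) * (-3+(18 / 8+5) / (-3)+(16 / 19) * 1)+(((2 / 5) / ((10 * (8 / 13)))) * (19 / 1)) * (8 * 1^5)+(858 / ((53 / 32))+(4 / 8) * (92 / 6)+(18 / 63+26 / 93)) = 1186679718146 / 2153504745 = 551.05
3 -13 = -10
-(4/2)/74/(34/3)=-3/1258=-0.00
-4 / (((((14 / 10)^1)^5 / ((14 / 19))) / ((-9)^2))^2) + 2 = -1020994063678 / 2081093161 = -490.60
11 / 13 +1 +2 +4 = 102 / 13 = 7.85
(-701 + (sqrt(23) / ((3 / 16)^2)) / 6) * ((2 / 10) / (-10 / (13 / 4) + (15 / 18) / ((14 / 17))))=765492 / 11275-46592 * sqrt(23) / 101475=65.69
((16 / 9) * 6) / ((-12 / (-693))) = 616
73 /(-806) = -73 /806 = -0.09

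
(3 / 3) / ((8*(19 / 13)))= 0.09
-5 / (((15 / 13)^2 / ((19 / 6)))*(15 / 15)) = -3211 / 270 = -11.89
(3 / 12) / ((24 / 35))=35 / 96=0.36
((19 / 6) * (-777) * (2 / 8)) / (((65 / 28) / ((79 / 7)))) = -388759 / 130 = -2990.45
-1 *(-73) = 73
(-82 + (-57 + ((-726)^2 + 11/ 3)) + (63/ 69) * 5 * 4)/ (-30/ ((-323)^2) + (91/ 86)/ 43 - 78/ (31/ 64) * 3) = -434870054287991732/ 398652975123987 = -1090.85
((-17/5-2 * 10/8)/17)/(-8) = 0.04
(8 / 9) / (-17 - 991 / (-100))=-0.13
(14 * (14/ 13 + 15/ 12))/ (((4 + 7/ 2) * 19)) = 847/ 3705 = 0.23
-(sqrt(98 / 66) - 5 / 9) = 5 / 9 - 7* sqrt(33) / 33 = -0.66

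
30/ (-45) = -2/ 3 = -0.67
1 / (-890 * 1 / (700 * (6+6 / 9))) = -1400 / 267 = -5.24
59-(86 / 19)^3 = -231375 / 6859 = -33.73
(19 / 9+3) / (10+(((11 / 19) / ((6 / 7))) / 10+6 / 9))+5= 201035 / 36711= 5.48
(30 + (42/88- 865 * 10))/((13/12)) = -1137777/143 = -7956.48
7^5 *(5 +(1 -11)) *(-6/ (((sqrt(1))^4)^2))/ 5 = 100842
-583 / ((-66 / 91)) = 4823 / 6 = 803.83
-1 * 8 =-8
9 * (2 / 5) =18 / 5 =3.60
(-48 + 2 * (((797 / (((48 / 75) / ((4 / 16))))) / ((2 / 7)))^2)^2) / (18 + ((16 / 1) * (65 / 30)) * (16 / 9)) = 10217608178465970621387 / 288568115200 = 35407959647.19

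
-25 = -25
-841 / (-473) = 841 / 473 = 1.78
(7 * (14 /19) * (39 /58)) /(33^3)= 637 /6600429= 0.00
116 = 116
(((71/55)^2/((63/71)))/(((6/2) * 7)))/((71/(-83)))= -418403/4002075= -0.10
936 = 936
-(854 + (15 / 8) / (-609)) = -1386891 / 1624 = -854.00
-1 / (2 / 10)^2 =-25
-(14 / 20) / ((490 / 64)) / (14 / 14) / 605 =-16 / 105875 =-0.00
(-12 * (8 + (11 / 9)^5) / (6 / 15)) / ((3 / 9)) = -6334430 / 6561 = -965.47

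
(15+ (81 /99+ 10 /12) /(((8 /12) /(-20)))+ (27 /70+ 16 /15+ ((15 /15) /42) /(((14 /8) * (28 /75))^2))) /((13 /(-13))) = 33.04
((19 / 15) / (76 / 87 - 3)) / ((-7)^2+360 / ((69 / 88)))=-437 / 372775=-0.00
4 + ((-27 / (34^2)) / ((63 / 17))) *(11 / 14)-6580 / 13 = -43503021 / 86632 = -502.16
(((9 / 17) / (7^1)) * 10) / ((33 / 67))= 1.54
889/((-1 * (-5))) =889/5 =177.80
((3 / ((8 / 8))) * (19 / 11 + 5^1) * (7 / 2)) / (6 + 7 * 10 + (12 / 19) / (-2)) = 0.93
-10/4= -5/2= -2.50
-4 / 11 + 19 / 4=193 / 44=4.39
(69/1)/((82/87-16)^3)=-45436707/2248091000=-0.02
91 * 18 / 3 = 546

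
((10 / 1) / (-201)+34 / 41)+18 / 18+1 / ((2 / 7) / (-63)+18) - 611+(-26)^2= 4371053161 / 65400576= 66.84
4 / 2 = 2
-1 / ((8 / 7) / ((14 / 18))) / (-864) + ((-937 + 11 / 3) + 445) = -30378191 / 62208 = -488.33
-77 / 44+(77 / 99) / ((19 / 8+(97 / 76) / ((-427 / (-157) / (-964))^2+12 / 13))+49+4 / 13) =-1800628911344282047 / 1037621316940645284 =-1.74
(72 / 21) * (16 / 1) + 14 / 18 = 3505 / 63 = 55.63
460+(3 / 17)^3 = 2260007 / 4913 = 460.01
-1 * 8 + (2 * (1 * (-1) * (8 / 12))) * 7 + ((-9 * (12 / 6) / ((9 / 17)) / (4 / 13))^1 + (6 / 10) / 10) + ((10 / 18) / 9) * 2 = -127.65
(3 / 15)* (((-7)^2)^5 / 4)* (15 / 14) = 121060821 / 8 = 15132602.62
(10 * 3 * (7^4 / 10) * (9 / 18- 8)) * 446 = -24094035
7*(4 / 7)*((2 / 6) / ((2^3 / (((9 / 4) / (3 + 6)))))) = 1 / 24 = 0.04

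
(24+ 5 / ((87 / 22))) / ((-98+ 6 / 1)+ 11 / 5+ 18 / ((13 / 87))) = 142870 / 173391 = 0.82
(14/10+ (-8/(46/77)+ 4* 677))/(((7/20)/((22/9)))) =3031512/161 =18829.27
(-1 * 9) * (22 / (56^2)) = -99 / 1568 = -0.06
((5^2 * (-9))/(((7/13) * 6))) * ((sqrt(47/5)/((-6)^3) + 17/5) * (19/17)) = -3705/14 + 1235 * sqrt(235)/17136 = -263.54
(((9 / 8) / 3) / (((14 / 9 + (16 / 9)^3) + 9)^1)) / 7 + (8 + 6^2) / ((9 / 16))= 78.23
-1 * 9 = -9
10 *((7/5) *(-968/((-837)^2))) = -13552/700569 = -0.02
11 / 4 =2.75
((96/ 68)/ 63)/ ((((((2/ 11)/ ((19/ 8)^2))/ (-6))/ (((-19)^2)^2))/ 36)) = -4657542219/ 238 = -19569505.12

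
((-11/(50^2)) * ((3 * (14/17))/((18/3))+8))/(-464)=1573/19720000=0.00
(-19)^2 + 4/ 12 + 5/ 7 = 362.05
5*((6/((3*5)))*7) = 14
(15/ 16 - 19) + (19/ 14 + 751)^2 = 443762195/ 784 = 566023.21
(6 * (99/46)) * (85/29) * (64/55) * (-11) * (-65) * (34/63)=79347840/4669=16994.61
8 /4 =2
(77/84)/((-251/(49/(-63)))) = 77/27108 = 0.00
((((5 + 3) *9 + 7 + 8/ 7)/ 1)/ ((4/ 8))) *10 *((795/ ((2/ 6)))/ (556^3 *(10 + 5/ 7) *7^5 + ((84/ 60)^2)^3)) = 418120312500/ 3385289889975823543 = 0.00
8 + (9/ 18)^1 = 17/ 2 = 8.50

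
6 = 6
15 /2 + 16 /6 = 61 /6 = 10.17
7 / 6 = 1.17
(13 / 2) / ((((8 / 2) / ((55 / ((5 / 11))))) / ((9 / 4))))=14157 / 32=442.41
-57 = -57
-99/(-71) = 99/71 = 1.39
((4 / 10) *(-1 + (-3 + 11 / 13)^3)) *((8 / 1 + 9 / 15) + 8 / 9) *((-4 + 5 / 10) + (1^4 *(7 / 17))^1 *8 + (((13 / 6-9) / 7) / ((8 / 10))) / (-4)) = -1669009837 / 403369200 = -4.14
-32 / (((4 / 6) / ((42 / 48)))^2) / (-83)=441 / 664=0.66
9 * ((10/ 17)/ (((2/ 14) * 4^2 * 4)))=315/ 544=0.58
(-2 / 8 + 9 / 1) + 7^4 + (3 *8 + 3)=9747 / 4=2436.75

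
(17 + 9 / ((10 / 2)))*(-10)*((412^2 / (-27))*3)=31911872 / 9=3545763.56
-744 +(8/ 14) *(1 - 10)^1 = -749.14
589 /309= 1.91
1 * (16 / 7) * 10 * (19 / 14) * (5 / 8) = 950 / 49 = 19.39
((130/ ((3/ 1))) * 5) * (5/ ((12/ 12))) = 3250/ 3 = 1083.33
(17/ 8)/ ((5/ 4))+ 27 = 287/ 10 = 28.70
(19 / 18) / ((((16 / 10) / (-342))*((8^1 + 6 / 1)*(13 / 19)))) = -34295 / 1456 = -23.55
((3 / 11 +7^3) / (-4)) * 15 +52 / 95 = -1344628 / 1045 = -1286.73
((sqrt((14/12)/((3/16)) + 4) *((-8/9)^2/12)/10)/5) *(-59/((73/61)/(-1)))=57584 *sqrt(23)/1330425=0.21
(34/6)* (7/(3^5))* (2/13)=238/9477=0.03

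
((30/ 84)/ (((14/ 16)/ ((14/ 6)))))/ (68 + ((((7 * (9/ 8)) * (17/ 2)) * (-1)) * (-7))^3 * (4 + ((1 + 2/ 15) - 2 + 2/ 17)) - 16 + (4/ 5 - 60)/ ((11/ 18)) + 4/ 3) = 4505600/ 1582190637738529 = 0.00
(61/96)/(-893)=-61/85728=-0.00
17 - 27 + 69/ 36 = -97/ 12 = -8.08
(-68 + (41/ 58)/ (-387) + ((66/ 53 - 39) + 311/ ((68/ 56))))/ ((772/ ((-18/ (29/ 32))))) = -24327038408/ 6288492559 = -3.87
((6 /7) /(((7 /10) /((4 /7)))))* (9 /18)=120 /343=0.35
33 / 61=0.54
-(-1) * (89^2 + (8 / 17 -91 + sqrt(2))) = sqrt(2) + 133118 / 17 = 7831.88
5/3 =1.67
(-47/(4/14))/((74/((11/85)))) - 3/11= -77549/138380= -0.56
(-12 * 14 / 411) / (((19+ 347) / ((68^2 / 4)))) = -32368 / 25071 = -1.29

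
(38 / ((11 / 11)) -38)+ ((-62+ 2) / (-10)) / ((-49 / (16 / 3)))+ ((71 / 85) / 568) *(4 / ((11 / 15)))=-11821 / 18326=-0.65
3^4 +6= 87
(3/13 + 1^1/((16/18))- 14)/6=-1315/624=-2.11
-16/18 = -8/9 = -0.89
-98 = -98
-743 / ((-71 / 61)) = 45323 / 71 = 638.35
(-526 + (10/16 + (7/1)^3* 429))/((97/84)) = 24632433/194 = 126971.30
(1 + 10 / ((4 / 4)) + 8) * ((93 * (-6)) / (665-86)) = -3534 / 193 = -18.31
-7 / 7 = -1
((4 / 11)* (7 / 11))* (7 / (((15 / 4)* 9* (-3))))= -784 / 49005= -0.02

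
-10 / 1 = -10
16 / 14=8 / 7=1.14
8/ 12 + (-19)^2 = 1085/ 3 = 361.67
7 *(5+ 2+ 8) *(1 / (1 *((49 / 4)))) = 60 / 7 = 8.57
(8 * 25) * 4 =800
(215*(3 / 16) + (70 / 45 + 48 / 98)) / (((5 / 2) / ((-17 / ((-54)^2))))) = -5080909 / 51438240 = -0.10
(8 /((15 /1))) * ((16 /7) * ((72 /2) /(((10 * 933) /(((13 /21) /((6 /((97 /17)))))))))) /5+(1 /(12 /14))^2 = 1587406507 /1165783500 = 1.36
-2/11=-0.18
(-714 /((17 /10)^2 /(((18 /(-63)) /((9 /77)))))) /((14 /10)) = 22000 /51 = 431.37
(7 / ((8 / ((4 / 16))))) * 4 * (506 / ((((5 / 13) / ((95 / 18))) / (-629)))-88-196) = -275165765 / 72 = -3821746.74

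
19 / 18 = 1.06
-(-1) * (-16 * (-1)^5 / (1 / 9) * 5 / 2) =360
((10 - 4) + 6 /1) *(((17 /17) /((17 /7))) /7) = 12 /17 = 0.71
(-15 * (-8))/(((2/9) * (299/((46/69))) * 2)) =180/299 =0.60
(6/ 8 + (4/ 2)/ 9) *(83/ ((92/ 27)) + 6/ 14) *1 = 26605/ 1104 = 24.10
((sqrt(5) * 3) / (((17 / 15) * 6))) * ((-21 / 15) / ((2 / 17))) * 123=-2583 * sqrt(5) / 4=-1443.94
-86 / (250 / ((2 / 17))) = -86 / 2125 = -0.04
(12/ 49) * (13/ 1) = 3.18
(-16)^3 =-4096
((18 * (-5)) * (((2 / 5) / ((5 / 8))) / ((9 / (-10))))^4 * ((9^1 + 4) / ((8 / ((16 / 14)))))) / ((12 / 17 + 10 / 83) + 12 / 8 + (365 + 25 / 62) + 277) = -1192509833216 / 17988787506375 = -0.07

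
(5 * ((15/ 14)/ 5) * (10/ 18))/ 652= 25/ 27384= 0.00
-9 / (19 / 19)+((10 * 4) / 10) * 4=7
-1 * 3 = -3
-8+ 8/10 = -36/5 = -7.20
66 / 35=1.89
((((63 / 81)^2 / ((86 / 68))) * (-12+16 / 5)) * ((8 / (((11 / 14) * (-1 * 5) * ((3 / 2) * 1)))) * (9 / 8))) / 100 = 46648 / 725625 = 0.06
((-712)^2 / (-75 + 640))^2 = 256992219136 / 319225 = 805050.42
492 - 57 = 435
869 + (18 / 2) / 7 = 6092 / 7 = 870.29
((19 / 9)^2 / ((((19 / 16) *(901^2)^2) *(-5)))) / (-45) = 304 / 12010655239128225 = 0.00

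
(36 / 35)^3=46656 / 42875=1.09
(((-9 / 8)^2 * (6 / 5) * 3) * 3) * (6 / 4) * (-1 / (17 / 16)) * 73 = -478953 / 340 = -1408.69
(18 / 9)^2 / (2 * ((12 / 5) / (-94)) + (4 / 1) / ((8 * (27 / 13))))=50760 / 2407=21.09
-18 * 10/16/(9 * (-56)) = 0.02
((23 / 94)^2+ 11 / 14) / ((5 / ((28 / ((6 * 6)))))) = 52301 / 397620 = 0.13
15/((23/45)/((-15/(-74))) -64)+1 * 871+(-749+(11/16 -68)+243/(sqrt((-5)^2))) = 171043987/1659920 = 103.04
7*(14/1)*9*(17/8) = 1874.25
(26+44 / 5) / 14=87 / 35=2.49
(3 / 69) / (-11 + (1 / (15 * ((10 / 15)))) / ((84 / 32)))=-105 / 26473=-0.00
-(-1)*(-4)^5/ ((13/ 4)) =-4096/ 13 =-315.08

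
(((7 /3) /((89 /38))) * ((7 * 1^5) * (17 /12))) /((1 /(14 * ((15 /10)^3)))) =332367 /712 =466.81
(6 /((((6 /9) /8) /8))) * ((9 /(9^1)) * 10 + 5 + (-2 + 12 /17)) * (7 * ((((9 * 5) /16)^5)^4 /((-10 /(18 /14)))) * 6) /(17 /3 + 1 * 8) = -39387981069164900881795063018798828125 /13165957754240570855784448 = -2991653308053.38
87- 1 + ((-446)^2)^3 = 7870623759839382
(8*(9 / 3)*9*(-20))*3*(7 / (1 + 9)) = -9072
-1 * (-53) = 53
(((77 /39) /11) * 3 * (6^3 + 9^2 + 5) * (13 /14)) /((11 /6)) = 906 /11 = 82.36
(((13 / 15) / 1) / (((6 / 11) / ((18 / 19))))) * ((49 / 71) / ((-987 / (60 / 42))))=-286 / 190209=-0.00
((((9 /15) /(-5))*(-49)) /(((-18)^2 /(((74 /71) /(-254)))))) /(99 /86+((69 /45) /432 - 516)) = 935508 /6467735896735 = 0.00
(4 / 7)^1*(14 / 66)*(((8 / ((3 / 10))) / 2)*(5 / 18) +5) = 940 / 891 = 1.05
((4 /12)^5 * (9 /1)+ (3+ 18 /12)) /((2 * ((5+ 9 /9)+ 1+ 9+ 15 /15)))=245 /1836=0.13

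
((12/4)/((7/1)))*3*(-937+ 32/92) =-1204.27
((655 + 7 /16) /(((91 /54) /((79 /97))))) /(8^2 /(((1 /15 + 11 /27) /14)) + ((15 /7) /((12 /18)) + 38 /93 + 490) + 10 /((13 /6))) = 2080295703 /15684248548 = 0.13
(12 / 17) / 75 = 4 / 425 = 0.01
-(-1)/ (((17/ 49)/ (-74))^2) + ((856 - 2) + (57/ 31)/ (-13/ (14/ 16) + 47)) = 31142674087/ 671925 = 46348.44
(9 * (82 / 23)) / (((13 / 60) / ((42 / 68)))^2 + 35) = 292912200 / 320627843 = 0.91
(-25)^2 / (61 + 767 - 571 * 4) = -625 / 1456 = -0.43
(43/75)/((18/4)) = 0.13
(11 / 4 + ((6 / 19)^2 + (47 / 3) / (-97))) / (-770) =-161371 / 46222440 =-0.00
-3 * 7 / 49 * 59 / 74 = -177 / 518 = -0.34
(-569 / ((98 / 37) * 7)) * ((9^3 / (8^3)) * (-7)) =15347637 / 50176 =305.88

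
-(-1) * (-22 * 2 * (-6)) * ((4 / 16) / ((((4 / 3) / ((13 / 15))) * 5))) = 429 / 50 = 8.58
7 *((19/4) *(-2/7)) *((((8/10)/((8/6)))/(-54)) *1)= 19/180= 0.11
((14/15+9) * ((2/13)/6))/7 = 149/4095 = 0.04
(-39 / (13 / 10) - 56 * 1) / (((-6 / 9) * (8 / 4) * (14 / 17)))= 2193 / 28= 78.32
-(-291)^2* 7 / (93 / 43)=-8496327 / 31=-274075.06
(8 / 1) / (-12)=-2 / 3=-0.67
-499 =-499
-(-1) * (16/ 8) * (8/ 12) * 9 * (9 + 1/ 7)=109.71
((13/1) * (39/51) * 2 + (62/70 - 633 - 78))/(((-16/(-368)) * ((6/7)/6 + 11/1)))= -1574304/1105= -1424.71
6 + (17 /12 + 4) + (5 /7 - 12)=11 /84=0.13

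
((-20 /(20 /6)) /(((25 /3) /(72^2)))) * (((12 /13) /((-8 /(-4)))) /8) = -69984 /325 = -215.34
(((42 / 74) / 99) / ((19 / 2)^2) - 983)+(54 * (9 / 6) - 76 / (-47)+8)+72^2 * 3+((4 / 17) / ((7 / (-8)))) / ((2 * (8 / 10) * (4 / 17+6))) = 112672118819668 / 7685898297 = 14659.59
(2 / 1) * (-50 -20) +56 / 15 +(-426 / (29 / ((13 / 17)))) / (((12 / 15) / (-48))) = 3976508 / 7395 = 537.73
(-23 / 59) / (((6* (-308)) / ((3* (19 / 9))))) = 437 / 327096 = 0.00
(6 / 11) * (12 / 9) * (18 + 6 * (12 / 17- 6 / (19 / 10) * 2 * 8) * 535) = -413196048 / 3553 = -116294.98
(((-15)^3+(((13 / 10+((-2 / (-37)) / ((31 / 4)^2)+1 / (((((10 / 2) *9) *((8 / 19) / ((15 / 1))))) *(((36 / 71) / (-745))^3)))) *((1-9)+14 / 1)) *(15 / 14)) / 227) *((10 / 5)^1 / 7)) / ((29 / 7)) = -71419227981977330419 / 14561134242048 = -4904784.67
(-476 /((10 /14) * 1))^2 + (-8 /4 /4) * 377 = 22195023 /50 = 443900.46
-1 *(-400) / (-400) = -1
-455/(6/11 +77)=-5005/853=-5.87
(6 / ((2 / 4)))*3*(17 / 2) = 306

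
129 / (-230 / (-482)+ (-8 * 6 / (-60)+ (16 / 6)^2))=1399005 / 90971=15.38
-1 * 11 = -11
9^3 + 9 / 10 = 7299 / 10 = 729.90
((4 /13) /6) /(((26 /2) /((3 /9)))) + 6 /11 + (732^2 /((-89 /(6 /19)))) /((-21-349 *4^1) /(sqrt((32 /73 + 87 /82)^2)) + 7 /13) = 7980653211171508 /3117941144891001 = 2.56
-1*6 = -6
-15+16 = 1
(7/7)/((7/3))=3/7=0.43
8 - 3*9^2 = -235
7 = 7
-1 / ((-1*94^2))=1 / 8836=0.00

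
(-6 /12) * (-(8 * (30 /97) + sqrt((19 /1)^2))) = 10.74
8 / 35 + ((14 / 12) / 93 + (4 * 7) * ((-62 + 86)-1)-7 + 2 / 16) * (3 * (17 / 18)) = 846251281 / 468720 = 1805.45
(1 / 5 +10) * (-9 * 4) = -367.20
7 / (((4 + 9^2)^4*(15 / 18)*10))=21 / 1305015625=0.00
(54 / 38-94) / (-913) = 0.10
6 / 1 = 6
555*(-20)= -11100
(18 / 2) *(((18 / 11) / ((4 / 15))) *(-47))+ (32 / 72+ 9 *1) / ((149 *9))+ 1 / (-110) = -1723001972 / 663795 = -2595.68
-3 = -3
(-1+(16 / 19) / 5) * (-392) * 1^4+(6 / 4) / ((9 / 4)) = 93094 / 285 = 326.65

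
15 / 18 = 5 / 6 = 0.83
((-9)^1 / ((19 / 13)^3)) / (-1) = 19773 / 6859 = 2.88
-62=-62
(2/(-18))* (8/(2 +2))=-2/9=-0.22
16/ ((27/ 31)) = 496/ 27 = 18.37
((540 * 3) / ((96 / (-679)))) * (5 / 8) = -458325 / 64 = -7161.33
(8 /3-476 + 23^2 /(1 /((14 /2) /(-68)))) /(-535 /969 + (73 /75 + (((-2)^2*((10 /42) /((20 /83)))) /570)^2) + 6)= -257115187035 /3128152141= -82.19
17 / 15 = 1.13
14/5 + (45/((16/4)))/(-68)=3583/1360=2.63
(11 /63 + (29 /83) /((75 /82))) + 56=7393363 /130725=56.56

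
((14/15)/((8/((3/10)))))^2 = 49/40000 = 0.00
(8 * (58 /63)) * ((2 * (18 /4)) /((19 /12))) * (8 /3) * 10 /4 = 37120 /133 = 279.10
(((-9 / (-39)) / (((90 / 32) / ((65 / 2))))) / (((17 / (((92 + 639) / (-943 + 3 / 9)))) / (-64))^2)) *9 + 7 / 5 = 514710463 / 2499245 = 205.95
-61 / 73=-0.84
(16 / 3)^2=256 / 9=28.44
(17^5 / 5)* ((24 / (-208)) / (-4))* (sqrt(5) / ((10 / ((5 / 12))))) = 1419857* sqrt(5) / 4160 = 763.20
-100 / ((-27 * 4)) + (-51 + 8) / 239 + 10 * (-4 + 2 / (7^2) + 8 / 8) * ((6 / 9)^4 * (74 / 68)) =-90548614 / 16126047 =-5.62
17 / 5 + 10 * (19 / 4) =509 / 10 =50.90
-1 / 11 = -0.09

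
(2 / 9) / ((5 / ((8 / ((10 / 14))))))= 112 / 225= 0.50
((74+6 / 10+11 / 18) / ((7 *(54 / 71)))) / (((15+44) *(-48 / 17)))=-1167169 / 13763520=-0.08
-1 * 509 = -509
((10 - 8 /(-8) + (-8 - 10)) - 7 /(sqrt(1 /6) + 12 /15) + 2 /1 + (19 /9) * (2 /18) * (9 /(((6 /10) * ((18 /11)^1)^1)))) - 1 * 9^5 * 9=-18338409721 /34506 + 175 * sqrt(6) /71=-531449.64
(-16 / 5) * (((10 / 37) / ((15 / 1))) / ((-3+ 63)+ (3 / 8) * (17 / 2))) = -512 / 561105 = -0.00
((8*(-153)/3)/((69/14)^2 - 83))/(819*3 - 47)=39984/13865935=0.00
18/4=9/2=4.50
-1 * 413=-413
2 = 2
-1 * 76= -76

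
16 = 16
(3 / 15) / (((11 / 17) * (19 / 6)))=102 / 1045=0.10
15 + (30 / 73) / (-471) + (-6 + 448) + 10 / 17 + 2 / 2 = 89349786 / 194837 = 458.59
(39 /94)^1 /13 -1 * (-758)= 758.03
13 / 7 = 1.86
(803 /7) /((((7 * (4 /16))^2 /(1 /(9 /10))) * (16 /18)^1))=16060 /343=46.82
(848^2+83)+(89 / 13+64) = 9350352 / 13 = 719257.85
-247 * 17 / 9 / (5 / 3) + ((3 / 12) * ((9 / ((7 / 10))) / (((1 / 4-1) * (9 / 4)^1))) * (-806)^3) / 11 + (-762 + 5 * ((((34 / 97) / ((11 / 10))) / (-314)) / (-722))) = 90666770.36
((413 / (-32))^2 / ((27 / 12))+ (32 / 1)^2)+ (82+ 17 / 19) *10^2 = 410947435 / 43776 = 9387.51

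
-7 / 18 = -0.39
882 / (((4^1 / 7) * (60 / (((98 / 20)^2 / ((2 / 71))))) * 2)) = 175414659 / 16000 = 10963.42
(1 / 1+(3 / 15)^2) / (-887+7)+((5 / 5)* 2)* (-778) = -17116013 / 11000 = -1556.00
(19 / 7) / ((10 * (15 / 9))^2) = 171 / 17500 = 0.01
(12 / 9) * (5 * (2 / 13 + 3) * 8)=6560 / 39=168.21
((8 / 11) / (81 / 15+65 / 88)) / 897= 0.00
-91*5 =-455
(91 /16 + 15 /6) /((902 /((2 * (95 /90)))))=2489 /129888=0.02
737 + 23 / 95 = 737.24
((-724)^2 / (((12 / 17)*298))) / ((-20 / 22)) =-6126307 / 2235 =-2741.08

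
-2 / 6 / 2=-1 / 6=-0.17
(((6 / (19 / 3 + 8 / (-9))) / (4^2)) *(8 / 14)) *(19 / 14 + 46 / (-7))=-0.21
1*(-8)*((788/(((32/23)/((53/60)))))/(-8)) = 240143/480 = 500.30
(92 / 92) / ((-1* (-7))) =1 / 7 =0.14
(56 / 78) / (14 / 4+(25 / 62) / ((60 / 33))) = 6944 / 35997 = 0.19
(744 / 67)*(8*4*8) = 190464 / 67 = 2842.75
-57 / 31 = -1.84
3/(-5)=-3/5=-0.60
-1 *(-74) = 74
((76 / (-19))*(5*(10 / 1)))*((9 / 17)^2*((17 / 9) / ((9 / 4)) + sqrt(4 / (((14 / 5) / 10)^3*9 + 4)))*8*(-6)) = 38400 / 17 + 194400000*sqrt(65587) / 18954643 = 4885.40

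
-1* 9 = -9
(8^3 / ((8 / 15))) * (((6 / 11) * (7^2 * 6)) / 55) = 338688 / 121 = 2799.07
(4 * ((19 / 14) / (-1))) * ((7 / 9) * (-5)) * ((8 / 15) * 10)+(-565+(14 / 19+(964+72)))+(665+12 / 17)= 10901558 / 8721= 1250.04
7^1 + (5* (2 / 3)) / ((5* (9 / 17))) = 223 / 27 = 8.26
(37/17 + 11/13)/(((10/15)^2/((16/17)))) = 24048/3757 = 6.40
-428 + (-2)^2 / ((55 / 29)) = -23424 / 55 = -425.89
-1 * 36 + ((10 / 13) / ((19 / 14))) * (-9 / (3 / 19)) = -68.31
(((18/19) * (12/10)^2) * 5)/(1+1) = 324/95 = 3.41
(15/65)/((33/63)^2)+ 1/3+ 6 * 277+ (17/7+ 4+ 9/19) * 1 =1048185202/627627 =1670.08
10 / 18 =5 / 9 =0.56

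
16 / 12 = 4 / 3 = 1.33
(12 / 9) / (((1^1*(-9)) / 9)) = -4 / 3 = -1.33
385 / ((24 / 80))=3850 / 3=1283.33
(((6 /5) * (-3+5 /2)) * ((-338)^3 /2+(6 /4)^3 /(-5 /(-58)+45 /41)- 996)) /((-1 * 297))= -217410660217 /5573700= -39006.52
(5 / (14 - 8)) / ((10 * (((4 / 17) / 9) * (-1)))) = -51 / 16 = -3.19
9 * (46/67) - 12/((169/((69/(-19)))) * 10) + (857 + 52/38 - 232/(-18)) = 8494856347/9681165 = 877.46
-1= -1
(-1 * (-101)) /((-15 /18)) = -606 /5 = -121.20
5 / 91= 0.05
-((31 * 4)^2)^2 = -236421376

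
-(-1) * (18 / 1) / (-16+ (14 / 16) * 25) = 144 / 47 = 3.06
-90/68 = -45/34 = -1.32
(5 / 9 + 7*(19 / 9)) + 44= 178 / 3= 59.33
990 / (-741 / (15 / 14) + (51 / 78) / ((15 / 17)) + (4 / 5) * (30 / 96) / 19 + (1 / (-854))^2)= -267509462220 / 186674537851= -1.43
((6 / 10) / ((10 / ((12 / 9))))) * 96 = 7.68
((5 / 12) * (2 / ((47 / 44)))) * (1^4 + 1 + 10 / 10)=110 / 47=2.34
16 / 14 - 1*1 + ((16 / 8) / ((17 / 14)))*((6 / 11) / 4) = 481 / 1309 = 0.37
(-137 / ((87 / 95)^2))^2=1528746780625 / 57289761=26684.47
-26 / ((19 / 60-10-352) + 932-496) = -0.35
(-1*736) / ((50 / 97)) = -35696 / 25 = -1427.84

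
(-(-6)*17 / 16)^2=2601 / 64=40.64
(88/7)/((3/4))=352/21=16.76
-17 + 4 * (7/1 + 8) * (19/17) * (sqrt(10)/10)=-17 + 114 * sqrt(10)/17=4.21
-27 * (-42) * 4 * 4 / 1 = 18144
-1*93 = -93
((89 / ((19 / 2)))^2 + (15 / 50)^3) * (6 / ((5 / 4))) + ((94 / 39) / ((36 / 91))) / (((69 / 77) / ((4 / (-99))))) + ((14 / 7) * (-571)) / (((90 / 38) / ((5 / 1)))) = -7527335819653 / 3783054375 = -1989.75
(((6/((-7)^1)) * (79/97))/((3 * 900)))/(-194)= 79/59276700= 0.00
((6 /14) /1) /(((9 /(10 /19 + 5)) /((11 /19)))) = 55 /361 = 0.15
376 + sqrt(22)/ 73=376.06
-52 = -52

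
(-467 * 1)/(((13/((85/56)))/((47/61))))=-1865665/44408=-42.01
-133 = -133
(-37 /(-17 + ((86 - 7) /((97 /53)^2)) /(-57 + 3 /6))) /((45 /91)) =3579851639 /833332995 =4.30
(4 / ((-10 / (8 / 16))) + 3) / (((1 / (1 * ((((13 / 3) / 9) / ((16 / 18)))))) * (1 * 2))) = 91 / 120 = 0.76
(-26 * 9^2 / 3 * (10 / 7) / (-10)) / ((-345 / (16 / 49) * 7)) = -3744 / 276115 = -0.01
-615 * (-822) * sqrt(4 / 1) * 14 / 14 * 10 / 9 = 1123400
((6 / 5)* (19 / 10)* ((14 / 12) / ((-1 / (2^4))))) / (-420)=38 / 375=0.10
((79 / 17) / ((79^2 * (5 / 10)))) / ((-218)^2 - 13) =2 / 63807273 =0.00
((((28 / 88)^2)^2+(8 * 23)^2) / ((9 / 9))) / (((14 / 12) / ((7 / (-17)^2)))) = 23792920611 / 33849992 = 702.89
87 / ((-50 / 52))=-2262 / 25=-90.48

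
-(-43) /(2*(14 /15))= 645 /28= 23.04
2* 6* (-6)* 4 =-288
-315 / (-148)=315 / 148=2.13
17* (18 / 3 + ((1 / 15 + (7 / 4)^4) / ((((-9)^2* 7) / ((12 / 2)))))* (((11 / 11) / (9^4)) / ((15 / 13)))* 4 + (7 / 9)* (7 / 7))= 1028736074291 / 8928208800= 115.22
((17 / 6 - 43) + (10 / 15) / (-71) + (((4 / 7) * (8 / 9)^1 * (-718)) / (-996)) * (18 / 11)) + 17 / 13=-1354475075 / 35393358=-38.27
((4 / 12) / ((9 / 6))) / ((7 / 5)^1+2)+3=469 / 153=3.07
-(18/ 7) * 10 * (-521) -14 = 93682/ 7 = 13383.14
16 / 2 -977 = -969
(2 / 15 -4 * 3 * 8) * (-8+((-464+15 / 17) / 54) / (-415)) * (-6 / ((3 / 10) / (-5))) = 8742715012 / 114291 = 76495.22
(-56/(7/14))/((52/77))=-2156/13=-165.85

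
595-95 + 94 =594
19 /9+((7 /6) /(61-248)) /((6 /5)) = 14177 /6732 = 2.11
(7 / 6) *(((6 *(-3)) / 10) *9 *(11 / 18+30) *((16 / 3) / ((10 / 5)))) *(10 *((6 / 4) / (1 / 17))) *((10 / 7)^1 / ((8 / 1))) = -140505 / 2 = -70252.50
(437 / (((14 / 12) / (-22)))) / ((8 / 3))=-43263 / 14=-3090.21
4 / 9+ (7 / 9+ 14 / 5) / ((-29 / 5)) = -5 / 29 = -0.17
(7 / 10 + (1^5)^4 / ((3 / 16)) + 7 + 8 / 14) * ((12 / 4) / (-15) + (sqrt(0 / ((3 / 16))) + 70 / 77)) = 37141 / 3850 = 9.65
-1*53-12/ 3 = -57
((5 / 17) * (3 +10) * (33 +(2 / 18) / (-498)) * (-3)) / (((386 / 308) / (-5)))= 3701322625 / 2450907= 1510.18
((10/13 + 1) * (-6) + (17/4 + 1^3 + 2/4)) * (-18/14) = 2277/364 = 6.26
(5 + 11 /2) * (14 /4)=147 /4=36.75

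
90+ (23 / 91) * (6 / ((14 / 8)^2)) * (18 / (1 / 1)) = 441054 / 4459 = 98.91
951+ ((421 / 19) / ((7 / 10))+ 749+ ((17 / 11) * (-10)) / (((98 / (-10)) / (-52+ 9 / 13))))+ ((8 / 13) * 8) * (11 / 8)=220669468 / 133133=1657.51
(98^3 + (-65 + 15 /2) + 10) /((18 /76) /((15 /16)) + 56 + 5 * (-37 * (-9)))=178817455 /327038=546.78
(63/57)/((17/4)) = 84/323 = 0.26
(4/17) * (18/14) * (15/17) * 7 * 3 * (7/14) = 810/289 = 2.80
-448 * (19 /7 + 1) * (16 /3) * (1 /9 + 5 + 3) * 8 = -15548416 /27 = -575867.26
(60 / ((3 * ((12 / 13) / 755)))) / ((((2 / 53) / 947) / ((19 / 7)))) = 46799343175 / 42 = 1114270075.60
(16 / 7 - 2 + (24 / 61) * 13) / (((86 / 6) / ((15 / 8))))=51885 / 73444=0.71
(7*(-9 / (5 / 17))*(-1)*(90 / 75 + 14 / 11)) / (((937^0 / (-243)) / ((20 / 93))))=-47192544 / 1705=-27678.91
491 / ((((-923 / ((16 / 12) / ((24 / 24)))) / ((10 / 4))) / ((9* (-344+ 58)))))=324060 / 71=4564.23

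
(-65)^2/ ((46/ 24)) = 50700/ 23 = 2204.35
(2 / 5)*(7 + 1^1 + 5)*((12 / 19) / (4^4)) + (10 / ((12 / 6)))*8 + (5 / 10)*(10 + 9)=150519 / 3040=49.51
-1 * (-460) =460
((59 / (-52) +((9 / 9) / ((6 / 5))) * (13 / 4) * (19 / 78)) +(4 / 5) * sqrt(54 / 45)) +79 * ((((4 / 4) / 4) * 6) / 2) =4 * sqrt(30) / 25 +110027 / 1872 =59.65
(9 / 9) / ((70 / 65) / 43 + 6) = 559 / 3368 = 0.17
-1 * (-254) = 254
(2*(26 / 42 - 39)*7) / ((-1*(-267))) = -1612 / 801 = -2.01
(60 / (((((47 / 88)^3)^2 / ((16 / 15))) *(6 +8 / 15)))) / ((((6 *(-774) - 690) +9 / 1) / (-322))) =683602815746048 / 26786350092565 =25.52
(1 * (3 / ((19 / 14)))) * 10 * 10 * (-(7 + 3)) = -42000 / 19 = -2210.53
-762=-762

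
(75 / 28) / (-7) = -75 / 196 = -0.38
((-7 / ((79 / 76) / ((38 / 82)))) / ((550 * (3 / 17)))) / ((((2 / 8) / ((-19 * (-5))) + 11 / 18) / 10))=-39178608 / 74785271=-0.52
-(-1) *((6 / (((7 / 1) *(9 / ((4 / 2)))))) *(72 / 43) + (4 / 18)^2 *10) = 19816 / 24381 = 0.81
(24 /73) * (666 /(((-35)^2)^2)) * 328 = 0.05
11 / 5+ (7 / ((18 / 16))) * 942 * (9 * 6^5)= 2050997771 / 5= 410199554.20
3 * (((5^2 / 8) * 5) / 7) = 375 / 56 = 6.70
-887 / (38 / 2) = -887 / 19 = -46.68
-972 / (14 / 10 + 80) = -4860 / 407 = -11.94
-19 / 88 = -0.22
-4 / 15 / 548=-1 / 2055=-0.00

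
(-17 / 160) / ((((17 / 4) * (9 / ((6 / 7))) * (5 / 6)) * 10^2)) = -1 / 35000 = -0.00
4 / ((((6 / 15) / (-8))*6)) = -40 / 3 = -13.33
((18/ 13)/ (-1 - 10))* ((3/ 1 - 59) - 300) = 6408/ 143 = 44.81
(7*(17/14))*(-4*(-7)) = 238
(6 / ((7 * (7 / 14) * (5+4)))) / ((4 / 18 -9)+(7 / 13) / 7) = -0.02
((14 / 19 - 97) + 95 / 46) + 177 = 72369 / 874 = 82.80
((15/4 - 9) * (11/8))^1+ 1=-199/32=-6.22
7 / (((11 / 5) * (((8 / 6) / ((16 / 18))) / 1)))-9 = -6.88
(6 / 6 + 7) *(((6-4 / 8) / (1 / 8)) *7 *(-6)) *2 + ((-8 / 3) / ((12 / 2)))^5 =-1745961856 / 59049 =-29568.02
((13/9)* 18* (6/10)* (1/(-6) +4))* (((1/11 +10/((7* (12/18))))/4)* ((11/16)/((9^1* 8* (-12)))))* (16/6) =-12857/181440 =-0.07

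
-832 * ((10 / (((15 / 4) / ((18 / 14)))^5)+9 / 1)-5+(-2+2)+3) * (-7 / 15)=61591536448 / 22509375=2736.26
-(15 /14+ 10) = -155 /14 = -11.07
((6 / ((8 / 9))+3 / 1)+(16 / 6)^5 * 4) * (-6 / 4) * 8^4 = -273287680 / 81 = -3373921.98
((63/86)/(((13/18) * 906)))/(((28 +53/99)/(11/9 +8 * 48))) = 7207893/476910850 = 0.02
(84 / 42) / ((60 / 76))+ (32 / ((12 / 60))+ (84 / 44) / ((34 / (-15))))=907087 / 5610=161.69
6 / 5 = 1.20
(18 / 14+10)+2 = 13.29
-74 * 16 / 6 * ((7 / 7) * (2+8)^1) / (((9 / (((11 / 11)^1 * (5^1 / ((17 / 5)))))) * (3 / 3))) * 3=-148000 / 153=-967.32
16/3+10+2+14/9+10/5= 188/9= 20.89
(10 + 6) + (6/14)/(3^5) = 9073/567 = 16.00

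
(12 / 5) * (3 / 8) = 9 / 10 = 0.90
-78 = -78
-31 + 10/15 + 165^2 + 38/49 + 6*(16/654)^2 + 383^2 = 303690401725/1746507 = 173884.45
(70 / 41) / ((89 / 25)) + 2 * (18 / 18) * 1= 9048 / 3649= 2.48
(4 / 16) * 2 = 1 / 2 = 0.50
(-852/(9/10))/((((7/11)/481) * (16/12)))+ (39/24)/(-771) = -23170770571/43176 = -536658.57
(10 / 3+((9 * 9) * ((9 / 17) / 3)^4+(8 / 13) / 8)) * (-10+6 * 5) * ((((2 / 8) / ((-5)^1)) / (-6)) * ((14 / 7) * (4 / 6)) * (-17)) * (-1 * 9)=22728344 / 191607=118.62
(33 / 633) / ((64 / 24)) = 33 / 1688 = 0.02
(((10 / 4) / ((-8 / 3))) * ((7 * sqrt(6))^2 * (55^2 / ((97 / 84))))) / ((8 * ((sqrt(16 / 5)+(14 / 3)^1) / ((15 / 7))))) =-2865121875 / 58976+245581875 * sqrt(5) / 29488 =-29958.73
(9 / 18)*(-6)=-3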